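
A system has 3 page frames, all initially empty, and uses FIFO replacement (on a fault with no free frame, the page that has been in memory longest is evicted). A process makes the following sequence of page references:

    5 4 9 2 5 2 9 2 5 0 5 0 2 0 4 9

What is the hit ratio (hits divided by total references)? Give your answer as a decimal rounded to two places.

5: miss, frames {5}
4: miss, frames {5,4}
9: miss, frames {5,4,9}
2: miss, evict 5, frames {4,9,2}
5: miss, evict 4, frames {9,2,5}
2: hit
9: hit
2: hit
5: hit
0: miss, evict 9, frames {2,5,0}
5: hit
0: hit
2: hit
0: hit
4: miss, evict 2, frames {5,0,4}
9: miss, evict 5, frames {0,4,9}
Hits: 8 of 16 references → 8/16 = 0.5000.

0.50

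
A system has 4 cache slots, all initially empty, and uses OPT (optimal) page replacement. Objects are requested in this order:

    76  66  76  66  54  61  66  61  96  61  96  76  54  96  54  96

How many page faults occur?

76 → fault, frames (76)
66 → fault, frames (76 66)
76 → hit
66 → hit
54 → fault, frames (76 66 54)
61 → fault, frames (76 66 54 61)
66 → hit
61 → hit
96 → fault, evict 66, frames (76 54 61 96)
61 → hit
96 → hit
76 → hit
54 → hit
96 → hit
54 → hit
96 → hit
Page faults: 5.

5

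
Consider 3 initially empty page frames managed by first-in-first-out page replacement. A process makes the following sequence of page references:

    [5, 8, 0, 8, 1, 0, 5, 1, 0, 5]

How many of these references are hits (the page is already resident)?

5: miss, frames (5)
8: miss, frames (5 8)
0: miss, frames (5 8 0)
8: hit
1: miss, evict 5, frames (8 0 1)
0: hit
5: miss, evict 8, frames (0 1 5)
1: hit
0: hit
5: hit
Hits: 5.

5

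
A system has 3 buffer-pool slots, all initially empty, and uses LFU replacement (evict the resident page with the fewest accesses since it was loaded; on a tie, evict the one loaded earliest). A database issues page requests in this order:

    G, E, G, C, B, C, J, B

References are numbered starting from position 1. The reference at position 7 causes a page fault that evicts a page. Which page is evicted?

B

pos 1: G → fault, frames {G}
pos 2: E → fault, frames {G,E}
pos 3: G → hit
pos 4: C → fault, frames {G,E,C}
pos 5: B → fault, evict E, frames {G,C,B}
pos 6: C → hit
pos 7: J → fault, evict B, frames {G,C,J}
At position 7, page B is evicted.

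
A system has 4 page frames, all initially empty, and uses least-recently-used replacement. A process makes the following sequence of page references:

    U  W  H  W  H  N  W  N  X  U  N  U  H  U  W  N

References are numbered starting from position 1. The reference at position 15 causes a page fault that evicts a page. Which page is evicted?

pos 1: U → fault, frames (U)
pos 2: W → fault, frames (U W)
pos 3: H → fault, frames (U W H)
pos 4: W → hit
pos 5: H → hit
pos 6: N → fault, frames (U W H N)
pos 7: W → hit
pos 8: N → hit
pos 9: X → fault, evict U, frames (H W N X)
pos 10: U → fault, evict H, frames (W N X U)
pos 11: N → hit
pos 12: U → hit
pos 13: H → fault, evict W, frames (X N U H)
pos 14: U → hit
pos 15: W → fault, evict X, frames (N H U W)
At position 15, page X is evicted.

X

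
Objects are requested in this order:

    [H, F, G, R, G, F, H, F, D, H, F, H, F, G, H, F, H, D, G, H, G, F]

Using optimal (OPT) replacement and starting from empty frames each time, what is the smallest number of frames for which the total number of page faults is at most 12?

3

f=1: 22 faults
f=2: 13 faults
f=3: 9 faults
f=4: 5 faults
f=5: 5 faults
Smallest f with faults ≤ 12 is 3.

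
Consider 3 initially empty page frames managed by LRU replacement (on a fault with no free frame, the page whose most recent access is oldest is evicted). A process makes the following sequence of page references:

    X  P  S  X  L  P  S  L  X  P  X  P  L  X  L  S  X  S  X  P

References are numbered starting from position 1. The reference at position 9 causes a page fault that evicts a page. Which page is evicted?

pos 1: X: miss, frames [X]
pos 2: P: miss, frames [X, P]
pos 3: S: miss, frames [X, P, S]
pos 4: X: hit
pos 5: L: miss, evict P, frames [S, X, L]
pos 6: P: miss, evict S, frames [X, L, P]
pos 7: S: miss, evict X, frames [L, P, S]
pos 8: L: hit
pos 9: X: miss, evict P, frames [S, L, X]
At position 9, page P is evicted.

P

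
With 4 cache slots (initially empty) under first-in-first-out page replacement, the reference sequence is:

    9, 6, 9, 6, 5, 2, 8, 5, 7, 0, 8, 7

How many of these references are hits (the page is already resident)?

5

9 -> miss, frames [9]
6 -> miss, frames [9, 6]
9 -> hit
6 -> hit
5 -> miss, frames [9, 6, 5]
2 -> miss, frames [9, 6, 5, 2]
8 -> miss, evict 9, frames [6, 5, 2, 8]
5 -> hit
7 -> miss, evict 6, frames [5, 2, 8, 7]
0 -> miss, evict 5, frames [2, 8, 7, 0]
8 -> hit
7 -> hit
Hits: 5.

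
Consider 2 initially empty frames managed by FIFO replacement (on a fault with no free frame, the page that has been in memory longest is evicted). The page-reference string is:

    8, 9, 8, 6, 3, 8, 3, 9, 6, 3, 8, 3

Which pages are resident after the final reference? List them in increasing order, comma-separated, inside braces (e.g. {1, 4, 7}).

{3, 8}

8 -> miss, frames (8)
9 -> miss, frames (8 9)
8 -> hit
6 -> miss, evict 8, frames (9 6)
3 -> miss, evict 9, frames (6 3)
8 -> miss, evict 6, frames (3 8)
3 -> hit
9 -> miss, evict 3, frames (8 9)
6 -> miss, evict 8, frames (9 6)
3 -> miss, evict 9, frames (6 3)
8 -> miss, evict 6, frames (3 8)
3 -> hit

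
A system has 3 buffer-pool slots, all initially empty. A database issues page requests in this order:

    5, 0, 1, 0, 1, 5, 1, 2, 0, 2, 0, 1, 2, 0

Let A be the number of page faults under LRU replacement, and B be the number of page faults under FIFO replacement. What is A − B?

1

Under LRU: F F F . . . . F F . . . . . → 5 faults.
Under FIFO: F F F . . . . F . . . . . . → 4 faults.
A − B = 5 − 4 = 1.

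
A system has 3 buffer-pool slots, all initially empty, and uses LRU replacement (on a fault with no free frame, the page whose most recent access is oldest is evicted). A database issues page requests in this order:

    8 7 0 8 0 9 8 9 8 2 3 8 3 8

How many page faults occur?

6

8 -> miss, frames [8]
7 -> miss, frames [8, 7]
0 -> miss, frames [8, 7, 0]
8 -> hit
0 -> hit
9 -> miss, evict 7, frames [8, 0, 9]
8 -> hit
9 -> hit
8 -> hit
2 -> miss, evict 0, frames [9, 8, 2]
3 -> miss, evict 9, frames [8, 2, 3]
8 -> hit
3 -> hit
8 -> hit
Page faults: 6.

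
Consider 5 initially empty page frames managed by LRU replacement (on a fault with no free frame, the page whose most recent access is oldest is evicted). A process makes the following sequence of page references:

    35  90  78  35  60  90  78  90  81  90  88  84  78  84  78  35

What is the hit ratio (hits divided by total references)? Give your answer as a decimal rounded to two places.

0.50

35 → miss, frames (35)
90 → miss, frames (35 90)
78 → miss, frames (35 90 78)
35 → hit
60 → miss, frames (90 78 35 60)
90 → hit
78 → hit
90 → hit
81 → miss, frames (35 60 78 90 81)
90 → hit
88 → miss, evict 35, frames (60 78 81 90 88)
84 → miss, evict 60, frames (78 81 90 88 84)
78 → hit
84 → hit
78 → hit
35 → miss, evict 81, frames (90 88 84 78 35)
Hits: 8 of 16 references → 8/16 = 0.5000.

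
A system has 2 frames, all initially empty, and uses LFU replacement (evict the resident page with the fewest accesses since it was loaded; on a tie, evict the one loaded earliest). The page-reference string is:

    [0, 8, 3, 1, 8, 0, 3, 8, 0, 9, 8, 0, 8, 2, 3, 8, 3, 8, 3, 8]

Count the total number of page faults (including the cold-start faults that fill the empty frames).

0 → fault, frames {0}
8 → fault, frames {0,8}
3 → fault, evict 0, frames {8,3}
1 → fault, evict 8, frames {3,1}
8 → fault, evict 3, frames {1,8}
0 → fault, evict 1, frames {8,0}
3 → fault, evict 8, frames {0,3}
8 → fault, evict 0, frames {3,8}
0 → fault, evict 3, frames {8,0}
9 → fault, evict 8, frames {0,9}
8 → fault, evict 0, frames {9,8}
0 → fault, evict 9, frames {8,0}
8 → hit
2 → fault, evict 0, frames {8,2}
3 → fault, evict 2, frames {8,3}
8 → hit
3 → hit
8 → hit
3 → hit
8 → hit
Page faults: 14.

14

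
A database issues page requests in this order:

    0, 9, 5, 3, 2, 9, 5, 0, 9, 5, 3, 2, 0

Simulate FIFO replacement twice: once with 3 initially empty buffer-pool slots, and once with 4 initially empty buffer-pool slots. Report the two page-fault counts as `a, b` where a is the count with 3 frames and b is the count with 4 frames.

10, 11

3 frames: F F F F F F F F . . F F . → 10 faults.
4 frames: F F F F F . . F F F F F F → 11 faults.
11 > 10: adding a frame increased faults — Belady's anomaly.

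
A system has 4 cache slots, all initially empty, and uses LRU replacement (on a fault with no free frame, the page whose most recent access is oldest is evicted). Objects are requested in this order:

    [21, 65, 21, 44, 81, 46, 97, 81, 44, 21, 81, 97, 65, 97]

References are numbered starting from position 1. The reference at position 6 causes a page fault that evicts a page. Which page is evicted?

65

pos 1: 21 → miss, frames (21)
pos 2: 65 → miss, frames (21 65)
pos 3: 21 → hit
pos 4: 44 → miss, frames (65 21 44)
pos 5: 81 → miss, frames (65 21 44 81)
pos 6: 46 → miss, evict 65, frames (21 44 81 46)
At position 6, page 65 is evicted.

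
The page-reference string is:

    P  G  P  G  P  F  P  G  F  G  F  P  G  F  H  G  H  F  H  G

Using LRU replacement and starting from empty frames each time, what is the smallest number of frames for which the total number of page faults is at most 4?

f=1: 20 faults
f=2: 12 faults
f=3: 4 faults
f=4: 4 faults
Smallest f with faults ≤ 4 is 3.

3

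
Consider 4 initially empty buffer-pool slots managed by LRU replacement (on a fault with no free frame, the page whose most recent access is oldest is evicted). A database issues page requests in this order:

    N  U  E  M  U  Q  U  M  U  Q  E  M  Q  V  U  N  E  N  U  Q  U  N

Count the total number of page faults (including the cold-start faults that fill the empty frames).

N → miss, frames (N)
U → miss, frames (N U)
E → miss, frames (N U E)
M → miss, frames (N U E M)
U → hit
Q → miss, evict N, frames (E M U Q)
U → hit
M → hit
U → hit
Q → hit
E → hit
M → hit
Q → hit
V → miss, evict U, frames (E M Q V)
U → miss, evict E, frames (M Q V U)
N → miss, evict M, frames (Q V U N)
E → miss, evict Q, frames (V U N E)
N → hit
U → hit
Q → miss, evict V, frames (E N U Q)
U → hit
N → hit
Page faults: 10.

10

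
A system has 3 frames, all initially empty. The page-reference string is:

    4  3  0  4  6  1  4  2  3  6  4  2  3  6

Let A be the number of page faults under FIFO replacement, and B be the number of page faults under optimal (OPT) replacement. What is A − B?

5

Under FIFO: F F F . F F F F F F F F F F → 13 faults.
Under OPT: F F F . F F . F . F . . F . → 8 faults.
A − B = 13 − 8 = 5.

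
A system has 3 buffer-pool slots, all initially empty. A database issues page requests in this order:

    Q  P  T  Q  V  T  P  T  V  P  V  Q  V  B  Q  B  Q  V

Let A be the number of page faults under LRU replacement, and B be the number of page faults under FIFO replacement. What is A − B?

Under LRU: F F F . F . F . . . . F . F . . . . → 7 faults.
Under FIFO: F F F . F . . . . . . F . F . . . . → 6 faults.
A − B = 7 − 6 = 1.

1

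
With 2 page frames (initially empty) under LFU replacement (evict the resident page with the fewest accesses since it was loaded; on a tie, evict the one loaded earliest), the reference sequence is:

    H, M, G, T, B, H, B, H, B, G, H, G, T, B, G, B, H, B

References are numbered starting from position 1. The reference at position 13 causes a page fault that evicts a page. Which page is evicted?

G

pos 1: H -> miss, frames [H]
pos 2: M -> miss, frames [H, M]
pos 3: G -> miss, evict H, frames [M, G]
pos 4: T -> miss, evict M, frames [G, T]
pos 5: B -> miss, evict G, frames [T, B]
pos 6: H -> miss, evict T, frames [B, H]
pos 7: B -> hit
pos 8: H -> hit
pos 9: B -> hit
pos 10: G -> miss, evict H, frames [B, G]
pos 11: H -> miss, evict G, frames [B, H]
pos 12: G -> miss, evict H, frames [B, G]
pos 13: T -> miss, evict G, frames [B, T]
At position 13, page G is evicted.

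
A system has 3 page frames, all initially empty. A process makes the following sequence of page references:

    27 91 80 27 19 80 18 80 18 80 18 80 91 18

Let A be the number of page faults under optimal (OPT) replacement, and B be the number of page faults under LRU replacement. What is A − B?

-1

Under OPT: F F F . F . F . . . . . . . → 5 faults.
Under LRU: F F F . F . F . . . . . F . → 6 faults.
A − B = 5 − 6 = -1.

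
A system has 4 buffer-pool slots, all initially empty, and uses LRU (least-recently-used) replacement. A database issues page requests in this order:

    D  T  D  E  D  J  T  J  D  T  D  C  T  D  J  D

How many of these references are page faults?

D: fault, frames [D]
T: fault, frames [D, T]
D: hit
E: fault, frames [T, D, E]
D: hit
J: fault, frames [T, E, D, J]
T: hit
J: hit
D: hit
T: hit
D: hit
C: fault, evict E, frames [J, T, D, C]
T: hit
D: hit
J: hit
D: hit
Page faults: 5.

5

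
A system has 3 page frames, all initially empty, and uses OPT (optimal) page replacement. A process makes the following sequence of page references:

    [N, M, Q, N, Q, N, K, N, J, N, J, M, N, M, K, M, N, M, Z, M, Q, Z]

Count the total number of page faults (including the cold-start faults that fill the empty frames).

N: miss, frames {N}
M: miss, frames {N,M}
Q: miss, frames {N,M,Q}
N: hit
Q: hit
N: hit
K: miss, evict Q, frames {N,M,K}
N: hit
J: miss, evict K, frames {N,M,J}
N: hit
J: hit
M: hit
N: hit
M: hit
K: miss, evict J, frames {N,M,K}
M: hit
N: hit
M: hit
Z: miss, evict K, frames {N,M,Z}
M: hit
Q: miss, evict M, frames {N,Z,Q}
Z: hit
Page faults: 8.

8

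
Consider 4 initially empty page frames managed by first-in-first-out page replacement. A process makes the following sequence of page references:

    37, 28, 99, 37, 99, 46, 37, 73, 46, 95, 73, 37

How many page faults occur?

7

37: miss, frames {37}
28: miss, frames {37,28}
99: miss, frames {37,28,99}
37: hit
99: hit
46: miss, frames {37,28,99,46}
37: hit
73: miss, evict 37, frames {28,99,46,73}
46: hit
95: miss, evict 28, frames {99,46,73,95}
73: hit
37: miss, evict 99, frames {46,73,95,37}
Page faults: 7.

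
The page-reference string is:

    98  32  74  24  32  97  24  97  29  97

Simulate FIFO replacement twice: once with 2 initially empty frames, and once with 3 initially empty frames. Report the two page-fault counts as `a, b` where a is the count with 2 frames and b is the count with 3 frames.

2 frames: F F F F F F F . F F → 9 faults.
3 frames: F F F F . F . . F . → 6 faults.
6 < 9: adding a frame reduced faults, as is typical.

9, 6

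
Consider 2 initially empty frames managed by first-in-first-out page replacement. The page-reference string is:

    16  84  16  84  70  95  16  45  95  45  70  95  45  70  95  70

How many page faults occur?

11

16 -> miss, frames {16}
84 -> miss, frames {16,84}
16 -> hit
84 -> hit
70 -> miss, evict 16, frames {84,70}
95 -> miss, evict 84, frames {70,95}
16 -> miss, evict 70, frames {95,16}
45 -> miss, evict 95, frames {16,45}
95 -> miss, evict 16, frames {45,95}
45 -> hit
70 -> miss, evict 45, frames {95,70}
95 -> hit
45 -> miss, evict 95, frames {70,45}
70 -> hit
95 -> miss, evict 70, frames {45,95}
70 -> miss, evict 45, frames {95,70}
Page faults: 11.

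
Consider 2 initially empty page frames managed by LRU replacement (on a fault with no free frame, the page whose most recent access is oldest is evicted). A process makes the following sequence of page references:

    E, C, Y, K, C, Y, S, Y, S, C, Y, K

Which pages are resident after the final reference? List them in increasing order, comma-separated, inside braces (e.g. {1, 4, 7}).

{K, Y}

E -> fault, frames {E}
C -> fault, frames {E,C}
Y -> fault, evict E, frames {C,Y}
K -> fault, evict C, frames {Y,K}
C -> fault, evict Y, frames {K,C}
Y -> fault, evict K, frames {C,Y}
S -> fault, evict C, frames {Y,S}
Y -> hit
S -> hit
C -> fault, evict Y, frames {S,C}
Y -> fault, evict S, frames {C,Y}
K -> fault, evict C, frames {Y,K}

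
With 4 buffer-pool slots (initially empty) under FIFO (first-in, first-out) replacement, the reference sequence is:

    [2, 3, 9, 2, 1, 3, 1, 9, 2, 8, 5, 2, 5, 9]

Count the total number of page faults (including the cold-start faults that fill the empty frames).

2: miss, frames (2)
3: miss, frames (2 3)
9: miss, frames (2 3 9)
2: hit
1: miss, frames (2 3 9 1)
3: hit
1: hit
9: hit
2: hit
8: miss, evict 2, frames (3 9 1 8)
5: miss, evict 3, frames (9 1 8 5)
2: miss, evict 9, frames (1 8 5 2)
5: hit
9: miss, evict 1, frames (8 5 2 9)
Page faults: 8.

8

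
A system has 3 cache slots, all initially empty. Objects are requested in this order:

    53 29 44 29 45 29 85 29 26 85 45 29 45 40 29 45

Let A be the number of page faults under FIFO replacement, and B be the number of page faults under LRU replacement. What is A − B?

1

Under FIFO: F F F . F . F F F . F . . F F . → 10 faults.
Under LRU: F F F . F . F . F . F F . F . . → 9 faults.
A − B = 10 − 9 = 1.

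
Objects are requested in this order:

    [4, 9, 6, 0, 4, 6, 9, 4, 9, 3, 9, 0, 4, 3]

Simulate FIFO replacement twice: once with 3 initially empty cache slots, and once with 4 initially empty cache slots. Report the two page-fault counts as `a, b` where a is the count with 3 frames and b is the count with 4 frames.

3 frames: F F F F F . F . . F . F F . → 9 faults.
4 frames: F F F F . . . . . F . . F . → 6 faults.
6 < 9: adding a frame reduced faults, as is typical.

9, 6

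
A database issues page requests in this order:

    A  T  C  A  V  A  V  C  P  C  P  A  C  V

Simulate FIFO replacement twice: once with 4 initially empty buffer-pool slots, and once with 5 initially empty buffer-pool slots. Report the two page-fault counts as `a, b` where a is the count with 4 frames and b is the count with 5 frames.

4 frames: F F F . F . . . F . . F . . → 6 faults.
5 frames: F F F . F . . . F . . . . . → 5 faults.
5 < 6: adding a frame reduced faults, as is typical.

6, 5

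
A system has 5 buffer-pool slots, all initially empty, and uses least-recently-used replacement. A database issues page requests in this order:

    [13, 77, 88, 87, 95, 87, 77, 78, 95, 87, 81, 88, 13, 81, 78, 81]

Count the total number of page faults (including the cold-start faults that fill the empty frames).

13 -> miss, frames {13}
77 -> miss, frames {13,77}
88 -> miss, frames {13,77,88}
87 -> miss, frames {13,77,88,87}
95 -> miss, frames {13,77,88,87,95}
87 -> hit
77 -> hit
78 -> miss, evict 13, frames {88,95,87,77,78}
95 -> hit
87 -> hit
81 -> miss, evict 88, frames {77,78,95,87,81}
88 -> miss, evict 77, frames {78,95,87,81,88}
13 -> miss, evict 78, frames {95,87,81,88,13}
81 -> hit
78 -> miss, evict 95, frames {87,88,13,81,78}
81 -> hit
Page faults: 10.

10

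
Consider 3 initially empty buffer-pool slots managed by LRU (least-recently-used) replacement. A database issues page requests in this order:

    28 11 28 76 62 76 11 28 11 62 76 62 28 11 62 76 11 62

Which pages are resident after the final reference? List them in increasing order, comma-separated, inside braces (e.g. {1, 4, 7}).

{11, 62, 76}

28 -> miss, frames {28}
11 -> miss, frames {28,11}
28 -> hit
76 -> miss, frames {11,28,76}
62 -> miss, evict 11, frames {28,76,62}
76 -> hit
11 -> miss, evict 28, frames {62,76,11}
28 -> miss, evict 62, frames {76,11,28}
11 -> hit
62 -> miss, evict 76, frames {28,11,62}
76 -> miss, evict 28, frames {11,62,76}
62 -> hit
28 -> miss, evict 11, frames {76,62,28}
11 -> miss, evict 76, frames {62,28,11}
62 -> hit
76 -> miss, evict 28, frames {11,62,76}
11 -> hit
62 -> hit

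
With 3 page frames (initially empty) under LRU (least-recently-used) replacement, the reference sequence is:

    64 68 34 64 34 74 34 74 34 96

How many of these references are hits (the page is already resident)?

5

64 -> fault, frames (64)
68 -> fault, frames (64 68)
34 -> fault, frames (64 68 34)
64 -> hit
34 -> hit
74 -> fault, evict 68, frames (64 34 74)
34 -> hit
74 -> hit
34 -> hit
96 -> fault, evict 64, frames (74 34 96)
Hits: 5.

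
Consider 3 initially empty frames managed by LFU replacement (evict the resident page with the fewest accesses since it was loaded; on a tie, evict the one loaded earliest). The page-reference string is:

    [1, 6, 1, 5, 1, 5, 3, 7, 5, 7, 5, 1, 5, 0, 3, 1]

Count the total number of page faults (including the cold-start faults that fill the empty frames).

7

1: fault, frames (1)
6: fault, frames (1 6)
1: hit
5: fault, frames (1 6 5)
1: hit
5: hit
3: fault, evict 6, frames (1 5 3)
7: fault, evict 3, frames (1 5 7)
5: hit
7: hit
5: hit
1: hit
5: hit
0: fault, evict 7, frames (1 5 0)
3: fault, evict 0, frames (1 5 3)
1: hit
Page faults: 7.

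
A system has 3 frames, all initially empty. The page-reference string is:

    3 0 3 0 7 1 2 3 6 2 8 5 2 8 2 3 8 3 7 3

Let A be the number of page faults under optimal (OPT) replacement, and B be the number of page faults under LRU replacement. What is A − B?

-1

Under OPT: F F . . F F F . F . F F . . . F . . F . → 10 faults.
Under LRU: F F . . F F F F F . F F . . . F . . F . → 11 faults.
A − B = 10 − 11 = -1.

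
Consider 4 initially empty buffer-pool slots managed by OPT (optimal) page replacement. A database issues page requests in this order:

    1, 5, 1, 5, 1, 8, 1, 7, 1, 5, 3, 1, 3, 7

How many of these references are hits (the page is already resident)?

9

1: miss, frames (1)
5: miss, frames (1 5)
1: hit
5: hit
1: hit
8: miss, frames (1 5 8)
1: hit
7: miss, frames (1 5 8 7)
1: hit
5: hit
3: miss, evict 8, frames (1 5 7 3)
1: hit
3: hit
7: hit
Hits: 9.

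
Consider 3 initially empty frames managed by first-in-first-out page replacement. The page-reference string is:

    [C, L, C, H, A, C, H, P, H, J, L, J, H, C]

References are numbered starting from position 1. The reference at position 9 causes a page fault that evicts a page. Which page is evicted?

pos 1: C: fault, frames (C)
pos 2: L: fault, frames (C L)
pos 3: C: hit
pos 4: H: fault, frames (C L H)
pos 5: A: fault, evict C, frames (L H A)
pos 6: C: fault, evict L, frames (H A C)
pos 7: H: hit
pos 8: P: fault, evict H, frames (A C P)
pos 9: H: fault, evict A, frames (C P H)
At position 9, page A is evicted.

A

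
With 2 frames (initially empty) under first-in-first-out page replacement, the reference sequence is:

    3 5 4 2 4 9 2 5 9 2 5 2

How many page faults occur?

3: fault, frames [3]
5: fault, frames [3, 5]
4: fault, evict 3, frames [5, 4]
2: fault, evict 5, frames [4, 2]
4: hit
9: fault, evict 4, frames [2, 9]
2: hit
5: fault, evict 2, frames [9, 5]
9: hit
2: fault, evict 9, frames [5, 2]
5: hit
2: hit
Page faults: 7.

7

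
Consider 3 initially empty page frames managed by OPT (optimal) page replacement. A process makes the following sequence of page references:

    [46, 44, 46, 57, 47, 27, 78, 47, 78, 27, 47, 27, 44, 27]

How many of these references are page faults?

46 -> miss, frames [46]
44 -> miss, frames [46, 44]
46 -> hit
57 -> miss, frames [46, 44, 57]
47 -> miss, evict 57, frames [46, 44, 47]
27 -> miss, evict 46, frames [44, 47, 27]
78 -> miss, evict 44, frames [47, 27, 78]
47 -> hit
78 -> hit
27 -> hit
47 -> hit
27 -> hit
44 -> miss, evict 78, frames [47, 27, 44]
27 -> hit
Page faults: 7.

7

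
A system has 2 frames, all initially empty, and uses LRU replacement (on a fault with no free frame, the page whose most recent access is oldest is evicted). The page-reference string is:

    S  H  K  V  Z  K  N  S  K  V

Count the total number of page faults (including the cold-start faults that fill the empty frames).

S -> fault, frames (S)
H -> fault, frames (S H)
K -> fault, evict S, frames (H K)
V -> fault, evict H, frames (K V)
Z -> fault, evict K, frames (V Z)
K -> fault, evict V, frames (Z K)
N -> fault, evict Z, frames (K N)
S -> fault, evict K, frames (N S)
K -> fault, evict N, frames (S K)
V -> fault, evict S, frames (K V)
Page faults: 10.

10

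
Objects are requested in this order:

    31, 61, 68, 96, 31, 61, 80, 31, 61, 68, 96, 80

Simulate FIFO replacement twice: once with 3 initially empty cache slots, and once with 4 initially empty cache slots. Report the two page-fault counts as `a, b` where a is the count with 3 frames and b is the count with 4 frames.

3 frames: F F F F F F F . . F F . → 9 faults.
4 frames: F F F F . . F F F F F F → 10 faults.
10 > 9: adding a frame increased faults — Belady's anomaly.

9, 10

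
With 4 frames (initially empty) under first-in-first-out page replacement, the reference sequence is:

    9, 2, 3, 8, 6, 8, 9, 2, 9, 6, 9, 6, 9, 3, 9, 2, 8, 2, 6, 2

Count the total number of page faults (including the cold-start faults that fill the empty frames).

9: miss, frames [9]
2: miss, frames [9, 2]
3: miss, frames [9, 2, 3]
8: miss, frames [9, 2, 3, 8]
6: miss, evict 9, frames [2, 3, 8, 6]
8: hit
9: miss, evict 2, frames [3, 8, 6, 9]
2: miss, evict 3, frames [8, 6, 9, 2]
9: hit
6: hit
9: hit
6: hit
9: hit
3: miss, evict 8, frames [6, 9, 2, 3]
9: hit
2: hit
8: miss, evict 6, frames [9, 2, 3, 8]
2: hit
6: miss, evict 9, frames [2, 3, 8, 6]
2: hit
Page faults: 10.

10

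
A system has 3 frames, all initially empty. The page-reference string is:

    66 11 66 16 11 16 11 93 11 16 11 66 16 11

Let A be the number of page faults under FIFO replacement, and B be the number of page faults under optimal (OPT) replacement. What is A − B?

1

Under FIFO: F F . F . . . F . . . F . F → 6 faults.
Under OPT: F F . F . . . F . . . F . . → 5 faults.
A − B = 6 − 5 = 1.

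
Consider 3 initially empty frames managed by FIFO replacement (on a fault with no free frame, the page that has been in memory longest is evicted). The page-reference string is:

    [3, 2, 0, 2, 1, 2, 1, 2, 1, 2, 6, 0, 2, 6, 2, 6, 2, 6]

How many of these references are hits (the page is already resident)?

12

3 → miss, frames {3}
2 → miss, frames {3,2}
0 → miss, frames {3,2,0}
2 → hit
1 → miss, evict 3, frames {2,0,1}
2 → hit
1 → hit
2 → hit
1 → hit
2 → hit
6 → miss, evict 2, frames {0,1,6}
0 → hit
2 → miss, evict 0, frames {1,6,2}
6 → hit
2 → hit
6 → hit
2 → hit
6 → hit
Hits: 12.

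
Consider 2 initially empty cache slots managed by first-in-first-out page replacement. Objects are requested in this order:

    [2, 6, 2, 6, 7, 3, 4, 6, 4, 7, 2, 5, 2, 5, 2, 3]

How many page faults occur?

10

2 -> miss, frames [2]
6 -> miss, frames [2, 6]
2 -> hit
6 -> hit
7 -> miss, evict 2, frames [6, 7]
3 -> miss, evict 6, frames [7, 3]
4 -> miss, evict 7, frames [3, 4]
6 -> miss, evict 3, frames [4, 6]
4 -> hit
7 -> miss, evict 4, frames [6, 7]
2 -> miss, evict 6, frames [7, 2]
5 -> miss, evict 7, frames [2, 5]
2 -> hit
5 -> hit
2 -> hit
3 -> miss, evict 2, frames [5, 3]
Page faults: 10.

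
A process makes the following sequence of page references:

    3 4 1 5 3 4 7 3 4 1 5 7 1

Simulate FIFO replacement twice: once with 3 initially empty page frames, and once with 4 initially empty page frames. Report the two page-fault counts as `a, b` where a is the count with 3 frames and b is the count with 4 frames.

3 frames: F F F F F F F . . F F . . → 9 faults.
4 frames: F F F F . . F F F F F F . → 10 faults.
10 > 9: adding a frame increased faults — Belady's anomaly.

9, 10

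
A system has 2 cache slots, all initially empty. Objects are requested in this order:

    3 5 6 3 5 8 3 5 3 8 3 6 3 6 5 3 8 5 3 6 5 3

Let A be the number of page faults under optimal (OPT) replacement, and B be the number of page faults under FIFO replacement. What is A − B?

-6

Under OPT: F F F . F F . F . F . F . . F . F . F F . F → 13 faults.
Under FIFO: F F F F F F F F . F F F . . F F F F F F F F → 19 faults.
A − B = 13 − 19 = -6.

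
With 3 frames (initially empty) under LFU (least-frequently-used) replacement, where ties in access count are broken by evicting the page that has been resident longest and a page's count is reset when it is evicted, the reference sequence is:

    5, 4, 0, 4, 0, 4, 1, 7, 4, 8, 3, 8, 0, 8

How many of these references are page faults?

8

5 → fault, frames (5)
4 → fault, frames (5 4)
0 → fault, frames (5 4 0)
4 → hit
0 → hit
4 → hit
1 → fault, evict 5, frames (4 0 1)
7 → fault, evict 1, frames (4 0 7)
4 → hit
8 → fault, evict 7, frames (4 0 8)
3 → fault, evict 8, frames (4 0 3)
8 → fault, evict 3, frames (4 0 8)
0 → hit
8 → hit
Page faults: 8.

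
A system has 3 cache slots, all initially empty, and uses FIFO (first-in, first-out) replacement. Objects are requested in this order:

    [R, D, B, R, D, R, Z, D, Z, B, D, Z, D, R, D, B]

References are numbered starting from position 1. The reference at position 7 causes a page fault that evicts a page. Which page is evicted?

R

pos 1: R → fault, frames [R]
pos 2: D → fault, frames [R, D]
pos 3: B → fault, frames [R, D, B]
pos 4: R → hit
pos 5: D → hit
pos 6: R → hit
pos 7: Z → fault, evict R, frames [D, B, Z]
At position 7, page R is evicted.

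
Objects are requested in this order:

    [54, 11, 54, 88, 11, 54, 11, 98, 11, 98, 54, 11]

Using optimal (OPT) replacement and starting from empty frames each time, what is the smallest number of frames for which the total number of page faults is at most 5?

f=1: 12 faults
f=2: 6 faults
f=3: 4 faults
f=4: 4 faults
Smallest f with faults ≤ 5 is 3.

3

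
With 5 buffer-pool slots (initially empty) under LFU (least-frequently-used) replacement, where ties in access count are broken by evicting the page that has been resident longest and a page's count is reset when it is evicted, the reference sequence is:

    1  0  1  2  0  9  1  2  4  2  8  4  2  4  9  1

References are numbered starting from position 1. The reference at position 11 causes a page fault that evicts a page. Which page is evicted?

9

pos 1: 1: miss, frames [1]
pos 2: 0: miss, frames [1, 0]
pos 3: 1: hit
pos 4: 2: miss, frames [1, 0, 2]
pos 5: 0: hit
pos 6: 9: miss, frames [1, 0, 2, 9]
pos 7: 1: hit
pos 8: 2: hit
pos 9: 4: miss, frames [1, 0, 2, 9, 4]
pos 10: 2: hit
pos 11: 8: miss, evict 9, frames [1, 0, 2, 4, 8]
At position 11, page 9 is evicted.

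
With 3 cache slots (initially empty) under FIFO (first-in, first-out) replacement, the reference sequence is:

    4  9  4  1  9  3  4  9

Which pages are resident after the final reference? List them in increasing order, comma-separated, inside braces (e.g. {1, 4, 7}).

4 → miss, frames [4]
9 → miss, frames [4, 9]
4 → hit
1 → miss, frames [4, 9, 1]
9 → hit
3 → miss, evict 4, frames [9, 1, 3]
4 → miss, evict 9, frames [1, 3, 4]
9 → miss, evict 1, frames [3, 4, 9]

{3, 4, 9}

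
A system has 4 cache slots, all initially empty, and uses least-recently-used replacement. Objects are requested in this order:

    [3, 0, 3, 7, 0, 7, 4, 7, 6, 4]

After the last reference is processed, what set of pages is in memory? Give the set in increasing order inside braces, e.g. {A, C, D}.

{0, 4, 6, 7}

3 -> miss, frames (3)
0 -> miss, frames (3 0)
3 -> hit
7 -> miss, frames (0 3 7)
0 -> hit
7 -> hit
4 -> miss, frames (3 0 7 4)
7 -> hit
6 -> miss, evict 3, frames (0 4 7 6)
4 -> hit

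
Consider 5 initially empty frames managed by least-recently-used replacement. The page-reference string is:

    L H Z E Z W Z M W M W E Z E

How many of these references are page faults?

6

L -> fault, frames [L]
H -> fault, frames [L, H]
Z -> fault, frames [L, H, Z]
E -> fault, frames [L, H, Z, E]
Z -> hit
W -> fault, frames [L, H, E, Z, W]
Z -> hit
M -> fault, evict L, frames [H, E, W, Z, M]
W -> hit
M -> hit
W -> hit
E -> hit
Z -> hit
E -> hit
Page faults: 6.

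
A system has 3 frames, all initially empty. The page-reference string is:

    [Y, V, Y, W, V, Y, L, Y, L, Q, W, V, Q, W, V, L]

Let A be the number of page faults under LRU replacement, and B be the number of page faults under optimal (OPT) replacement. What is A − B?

Under LRU: F F . F . . F . . F F F . . . F → 8 faults.
Under OPT: F F . F . . F . . F . F . . . F → 7 faults.
A − B = 8 − 7 = 1.

1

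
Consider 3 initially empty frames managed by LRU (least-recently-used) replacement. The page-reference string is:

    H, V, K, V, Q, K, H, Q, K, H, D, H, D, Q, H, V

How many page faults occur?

H → fault, frames {H}
V → fault, frames {H,V}
K → fault, frames {H,V,K}
V → hit
Q → fault, evict H, frames {K,V,Q}
K → hit
H → fault, evict V, frames {Q,K,H}
Q → hit
K → hit
H → hit
D → fault, evict Q, frames {K,H,D}
H → hit
D → hit
Q → fault, evict K, frames {H,D,Q}
H → hit
V → fault, evict D, frames {Q,H,V}
Page faults: 8.

8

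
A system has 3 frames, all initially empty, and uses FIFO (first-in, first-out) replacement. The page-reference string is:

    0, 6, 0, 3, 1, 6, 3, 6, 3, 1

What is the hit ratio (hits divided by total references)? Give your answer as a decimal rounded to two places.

0.60

0 -> fault, frames [0]
6 -> fault, frames [0, 6]
0 -> hit
3 -> fault, frames [0, 6, 3]
1 -> fault, evict 0, frames [6, 3, 1]
6 -> hit
3 -> hit
6 -> hit
3 -> hit
1 -> hit
Hits: 6 of 10 references → 6/10 = 0.6000.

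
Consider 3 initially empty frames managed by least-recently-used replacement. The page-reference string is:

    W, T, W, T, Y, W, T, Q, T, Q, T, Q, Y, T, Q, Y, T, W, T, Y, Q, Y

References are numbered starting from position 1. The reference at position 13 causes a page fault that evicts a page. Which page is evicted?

W

pos 1: W → miss, frames {W}
pos 2: T → miss, frames {W,T}
pos 3: W → hit
pos 4: T → hit
pos 5: Y → miss, frames {W,T,Y}
pos 6: W → hit
pos 7: T → hit
pos 8: Q → miss, evict Y, frames {W,T,Q}
pos 9: T → hit
pos 10: Q → hit
pos 11: T → hit
pos 12: Q → hit
pos 13: Y → miss, evict W, frames {T,Q,Y}
At position 13, page W is evicted.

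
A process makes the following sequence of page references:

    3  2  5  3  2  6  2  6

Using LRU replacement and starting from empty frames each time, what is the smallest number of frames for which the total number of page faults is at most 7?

f=1: 8 faults
f=2: 6 faults
f=3: 4 faults
f=4: 4 faults
Smallest f with faults ≤ 7 is 2.

2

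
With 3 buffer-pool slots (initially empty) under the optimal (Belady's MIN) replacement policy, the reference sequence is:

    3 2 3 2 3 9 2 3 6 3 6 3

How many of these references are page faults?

3: fault, frames [3]
2: fault, frames [3, 2]
3: hit
2: hit
3: hit
9: fault, frames [3, 2, 9]
2: hit
3: hit
6: fault, evict 9, frames [3, 2, 6]
3: hit
6: hit
3: hit
Page faults: 4.

4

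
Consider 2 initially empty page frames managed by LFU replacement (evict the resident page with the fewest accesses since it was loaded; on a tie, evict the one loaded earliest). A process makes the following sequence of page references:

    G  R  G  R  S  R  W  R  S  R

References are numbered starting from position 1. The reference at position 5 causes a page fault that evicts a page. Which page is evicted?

pos 1: G -> miss, frames [G]
pos 2: R -> miss, frames [G, R]
pos 3: G -> hit
pos 4: R -> hit
pos 5: S -> miss, evict G, frames [R, S]
At position 5, page G is evicted.

G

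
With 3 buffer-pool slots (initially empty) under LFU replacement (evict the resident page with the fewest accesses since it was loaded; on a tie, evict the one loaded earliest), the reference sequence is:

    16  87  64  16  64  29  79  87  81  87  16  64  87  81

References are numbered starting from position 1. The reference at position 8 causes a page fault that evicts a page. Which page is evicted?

79

pos 1: 16 → miss, frames [16]
pos 2: 87 → miss, frames [16, 87]
pos 3: 64 → miss, frames [16, 87, 64]
pos 4: 16 → hit
pos 5: 64 → hit
pos 6: 29 → miss, evict 87, frames [16, 64, 29]
pos 7: 79 → miss, evict 29, frames [16, 64, 79]
pos 8: 87 → miss, evict 79, frames [16, 64, 87]
At position 8, page 79 is evicted.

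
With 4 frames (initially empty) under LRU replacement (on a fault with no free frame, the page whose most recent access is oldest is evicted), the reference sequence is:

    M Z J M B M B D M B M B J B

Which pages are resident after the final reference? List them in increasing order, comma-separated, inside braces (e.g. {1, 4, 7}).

{B, D, J, M}

M → miss, frames (M)
Z → miss, frames (M Z)
J → miss, frames (M Z J)
M → hit
B → miss, frames (Z J M B)
M → hit
B → hit
D → miss, evict Z, frames (J M B D)
M → hit
B → hit
M → hit
B → hit
J → hit
B → hit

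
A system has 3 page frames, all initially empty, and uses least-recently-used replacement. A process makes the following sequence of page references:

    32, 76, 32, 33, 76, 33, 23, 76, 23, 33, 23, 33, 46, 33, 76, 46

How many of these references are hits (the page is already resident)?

32: miss, frames (32)
76: miss, frames (32 76)
32: hit
33: miss, frames (76 32 33)
76: hit
33: hit
23: miss, evict 32, frames (76 33 23)
76: hit
23: hit
33: hit
23: hit
33: hit
46: miss, evict 76, frames (23 33 46)
33: hit
76: miss, evict 23, frames (46 33 76)
46: hit
Hits: 10.

10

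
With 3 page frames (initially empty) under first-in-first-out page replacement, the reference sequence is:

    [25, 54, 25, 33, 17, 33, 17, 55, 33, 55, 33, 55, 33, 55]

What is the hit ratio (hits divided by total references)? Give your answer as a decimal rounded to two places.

25 -> fault, frames (25)
54 -> fault, frames (25 54)
25 -> hit
33 -> fault, frames (25 54 33)
17 -> fault, evict 25, frames (54 33 17)
33 -> hit
17 -> hit
55 -> fault, evict 54, frames (33 17 55)
33 -> hit
55 -> hit
33 -> hit
55 -> hit
33 -> hit
55 -> hit
Hits: 9 of 14 references → 9/14 = 0.6429.

0.64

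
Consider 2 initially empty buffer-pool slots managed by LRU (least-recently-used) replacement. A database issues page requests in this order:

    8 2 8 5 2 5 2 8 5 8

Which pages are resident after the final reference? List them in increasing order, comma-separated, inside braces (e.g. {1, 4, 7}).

{5, 8}

8 → fault, frames (8)
2 → fault, frames (8 2)
8 → hit
5 → fault, evict 2, frames (8 5)
2 → fault, evict 8, frames (5 2)
5 → hit
2 → hit
8 → fault, evict 5, frames (2 8)
5 → fault, evict 2, frames (8 5)
8 → hit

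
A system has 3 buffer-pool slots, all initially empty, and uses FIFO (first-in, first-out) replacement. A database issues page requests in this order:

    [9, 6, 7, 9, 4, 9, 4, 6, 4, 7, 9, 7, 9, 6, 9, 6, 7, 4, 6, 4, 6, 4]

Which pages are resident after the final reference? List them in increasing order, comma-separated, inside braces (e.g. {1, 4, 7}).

9 -> miss, frames [9]
6 -> miss, frames [9, 6]
7 -> miss, frames [9, 6, 7]
9 -> hit
4 -> miss, evict 9, frames [6, 7, 4]
9 -> miss, evict 6, frames [7, 4, 9]
4 -> hit
6 -> miss, evict 7, frames [4, 9, 6]
4 -> hit
7 -> miss, evict 4, frames [9, 6, 7]
9 -> hit
7 -> hit
9 -> hit
6 -> hit
9 -> hit
6 -> hit
7 -> hit
4 -> miss, evict 9, frames [6, 7, 4]
6 -> hit
4 -> hit
6 -> hit
4 -> hit

{4, 6, 7}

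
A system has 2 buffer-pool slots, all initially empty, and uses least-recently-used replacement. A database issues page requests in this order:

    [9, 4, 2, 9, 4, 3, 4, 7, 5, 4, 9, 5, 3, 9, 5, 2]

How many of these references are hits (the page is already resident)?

9 -> miss, frames {9}
4 -> miss, frames {9,4}
2 -> miss, evict 9, frames {4,2}
9 -> miss, evict 4, frames {2,9}
4 -> miss, evict 2, frames {9,4}
3 -> miss, evict 9, frames {4,3}
4 -> hit
7 -> miss, evict 3, frames {4,7}
5 -> miss, evict 4, frames {7,5}
4 -> miss, evict 7, frames {5,4}
9 -> miss, evict 5, frames {4,9}
5 -> miss, evict 4, frames {9,5}
3 -> miss, evict 9, frames {5,3}
9 -> miss, evict 5, frames {3,9}
5 -> miss, evict 3, frames {9,5}
2 -> miss, evict 9, frames {5,2}
Hits: 1.

1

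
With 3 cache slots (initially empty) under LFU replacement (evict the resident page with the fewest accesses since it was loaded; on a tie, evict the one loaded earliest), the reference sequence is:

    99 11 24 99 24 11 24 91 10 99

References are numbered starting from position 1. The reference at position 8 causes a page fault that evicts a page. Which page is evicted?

pos 1: 99 -> miss, frames {99}
pos 2: 11 -> miss, frames {99,11}
pos 3: 24 -> miss, frames {99,11,24}
pos 4: 99 -> hit
pos 5: 24 -> hit
pos 6: 11 -> hit
pos 7: 24 -> hit
pos 8: 91 -> miss, evict 99, frames {11,24,91}
At position 8, page 99 is evicted.

99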